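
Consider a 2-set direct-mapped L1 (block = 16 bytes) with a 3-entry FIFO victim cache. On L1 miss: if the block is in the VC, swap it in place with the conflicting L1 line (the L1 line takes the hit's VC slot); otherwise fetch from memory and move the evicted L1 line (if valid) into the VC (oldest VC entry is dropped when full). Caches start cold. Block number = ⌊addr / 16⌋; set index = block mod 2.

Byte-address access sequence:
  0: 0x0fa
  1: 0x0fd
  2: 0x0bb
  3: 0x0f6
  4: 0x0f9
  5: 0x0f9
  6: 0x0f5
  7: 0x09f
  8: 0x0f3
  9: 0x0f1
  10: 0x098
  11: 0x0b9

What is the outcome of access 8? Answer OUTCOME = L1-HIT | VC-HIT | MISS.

0: 0xfa (blk 15, set 1) → MISS  vc=[]
1: 0xfd (blk 15, set 1) → L1-HIT  vc=[]
2: 0xbb (blk 11, set 1) → MISS  vc=[15]
3: 0xf6 (blk 15, set 1) → VC-HIT  vc=[11]
4: 0xf9 (blk 15, set 1) → L1-HIT  vc=[11]
5: 0xf9 (blk 15, set 1) → L1-HIT  vc=[11]
6: 0xf5 (blk 15, set 1) → L1-HIT  vc=[11]
7: 0x9f (blk 9, set 1) → MISS  vc=[11, 15]
8: 0xf3 (blk 15, set 1) → VC-HIT  vc=[11, 9]
9: 0xf1 (blk 15, set 1) → L1-HIT  vc=[11, 9]
10: 0x98 (blk 9, set 1) → VC-HIT  vc=[11, 15]
11: 0xb9 (blk 11, set 1) → VC-HIT  vc=[9, 15]

OUTCOME = VC-HIT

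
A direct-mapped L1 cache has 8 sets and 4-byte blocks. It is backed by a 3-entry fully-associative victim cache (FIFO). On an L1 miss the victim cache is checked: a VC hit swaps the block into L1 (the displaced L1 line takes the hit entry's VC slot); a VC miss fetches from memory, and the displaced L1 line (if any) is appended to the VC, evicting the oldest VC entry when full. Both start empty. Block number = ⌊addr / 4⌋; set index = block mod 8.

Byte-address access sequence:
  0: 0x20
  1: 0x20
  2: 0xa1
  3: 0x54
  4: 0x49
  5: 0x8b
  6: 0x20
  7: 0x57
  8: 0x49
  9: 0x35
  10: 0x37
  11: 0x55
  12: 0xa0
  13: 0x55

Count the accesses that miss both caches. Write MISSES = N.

MISSES = 6

  [0] addr=0x20 blk=8 s=0: MISS | VC []
  [1] addr=0x20 blk=8 s=0: L1-HIT | VC []
  [2] addr=0xa1 blk=40 s=0: MISS | VC [8]
  [3] addr=0x54 blk=21 s=5: MISS | VC [8]
  [4] addr=0x49 blk=18 s=2: MISS | VC [8]
  [5] addr=0x8b blk=34 s=2: MISS | VC [8, 18]
  [6] addr=0x20 blk=8 s=0: VC-HIT | VC [40, 18]
  [7] addr=0x57 blk=21 s=5: L1-HIT | VC [40, 18]
  [8] addr=0x49 blk=18 s=2: VC-HIT | VC [40, 34]
  [9] addr=0x35 blk=13 s=5: MISS | VC [40, 34, 21]
  [10] addr=0x37 blk=13 s=5: L1-HIT | VC [40, 34, 21]
  [11] addr=0x55 blk=21 s=5: VC-HIT | VC [40, 34, 13]
  [12] addr=0xa0 blk=40 s=0: VC-HIT | VC [8, 34, 13]
  [13] addr=0x55 blk=21 s=5: L1-HIT | VC [8, 34, 13]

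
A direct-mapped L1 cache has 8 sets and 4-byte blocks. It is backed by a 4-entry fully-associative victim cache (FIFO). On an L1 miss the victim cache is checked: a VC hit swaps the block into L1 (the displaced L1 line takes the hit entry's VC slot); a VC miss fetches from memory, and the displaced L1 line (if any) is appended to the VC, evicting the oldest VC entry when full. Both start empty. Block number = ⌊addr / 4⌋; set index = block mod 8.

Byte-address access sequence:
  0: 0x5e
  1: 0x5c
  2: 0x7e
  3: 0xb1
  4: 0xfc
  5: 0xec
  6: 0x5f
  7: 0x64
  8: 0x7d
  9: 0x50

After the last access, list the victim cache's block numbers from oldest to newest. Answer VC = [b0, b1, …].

#0 0x5e→b23/s7 MISS; vc=[]
#1 0x5c→b23/s7 L1-HIT; vc=[]
#2 0x7e→b31/s7 MISS; vc=[23]
#3 0xb1→b44/s4 MISS; vc=[23]
#4 0xfc→b63/s7 MISS; vc=[23,31]
#5 0xec→b59/s3 MISS; vc=[23,31]
#6 0x5f→b23/s7 VC-HIT; vc=[63,31]
#7 0x64→b25/s1 MISS; vc=[63,31]
#8 0x7d→b31/s7 VC-HIT; vc=[63,23]
#9 0x50→b20/s4 MISS; vc=[63,23,44]

VC = [63, 23, 44]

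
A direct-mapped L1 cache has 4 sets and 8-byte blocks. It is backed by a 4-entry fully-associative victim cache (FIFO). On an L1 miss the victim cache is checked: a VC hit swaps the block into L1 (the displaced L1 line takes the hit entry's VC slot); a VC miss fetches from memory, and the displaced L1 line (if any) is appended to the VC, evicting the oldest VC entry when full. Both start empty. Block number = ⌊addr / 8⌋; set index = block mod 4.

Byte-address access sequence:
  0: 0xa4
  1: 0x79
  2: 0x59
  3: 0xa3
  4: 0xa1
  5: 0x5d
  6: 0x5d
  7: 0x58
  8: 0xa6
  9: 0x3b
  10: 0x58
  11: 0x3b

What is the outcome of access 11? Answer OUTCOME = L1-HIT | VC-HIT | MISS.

OUTCOME = VC-HIT

0: 0xa4 (blk 20, set 0) → MISS  vc=[]
1: 0x79 (blk 15, set 3) → MISS  vc=[]
2: 0x59 (blk 11, set 3) → MISS  vc=[15]
3: 0xa3 (blk 20, set 0) → L1-HIT  vc=[15]
4: 0xa1 (blk 20, set 0) → L1-HIT  vc=[15]
5: 0x5d (blk 11, set 3) → L1-HIT  vc=[15]
6: 0x5d (blk 11, set 3) → L1-HIT  vc=[15]
7: 0x58 (blk 11, set 3) → L1-HIT  vc=[15]
8: 0xa6 (blk 20, set 0) → L1-HIT  vc=[15]
9: 0x3b (blk 7, set 3) → MISS  vc=[15, 11]
10: 0x58 (blk 11, set 3) → VC-HIT  vc=[15, 7]
11: 0x3b (blk 7, set 3) → VC-HIT  vc=[15, 11]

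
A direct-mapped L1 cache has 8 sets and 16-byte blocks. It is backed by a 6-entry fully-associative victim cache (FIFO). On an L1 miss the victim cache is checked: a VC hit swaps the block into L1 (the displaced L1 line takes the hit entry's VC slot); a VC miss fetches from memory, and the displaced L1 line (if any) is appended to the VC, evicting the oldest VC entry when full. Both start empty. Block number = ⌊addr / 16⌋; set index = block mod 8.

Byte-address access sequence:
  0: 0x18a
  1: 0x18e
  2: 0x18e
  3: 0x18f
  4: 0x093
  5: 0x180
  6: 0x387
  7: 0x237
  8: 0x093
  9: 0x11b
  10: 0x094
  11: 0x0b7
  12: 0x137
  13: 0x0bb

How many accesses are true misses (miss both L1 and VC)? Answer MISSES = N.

MISSES = 7

#0 0x18a→b24/s0 MISS; vc=[]
#1 0x18e→b24/s0 L1-HIT; vc=[]
#2 0x18e→b24/s0 L1-HIT; vc=[]
#3 0x18f→b24/s0 L1-HIT; vc=[]
#4 0x93→b9/s1 MISS; vc=[]
#5 0x180→b24/s0 L1-HIT; vc=[]
#6 0x387→b56/s0 MISS; vc=[24]
#7 0x237→b35/s3 MISS; vc=[24]
#8 0x93→b9/s1 L1-HIT; vc=[24]
#9 0x11b→b17/s1 MISS; vc=[24,9]
#10 0x94→b9/s1 VC-HIT; vc=[24,17]
#11 0xb7→b11/s3 MISS; vc=[24,17,35]
#12 0x137→b19/s3 MISS; vc=[24,17,35,11]
#13 0xbb→b11/s3 VC-HIT; vc=[24,17,35,19]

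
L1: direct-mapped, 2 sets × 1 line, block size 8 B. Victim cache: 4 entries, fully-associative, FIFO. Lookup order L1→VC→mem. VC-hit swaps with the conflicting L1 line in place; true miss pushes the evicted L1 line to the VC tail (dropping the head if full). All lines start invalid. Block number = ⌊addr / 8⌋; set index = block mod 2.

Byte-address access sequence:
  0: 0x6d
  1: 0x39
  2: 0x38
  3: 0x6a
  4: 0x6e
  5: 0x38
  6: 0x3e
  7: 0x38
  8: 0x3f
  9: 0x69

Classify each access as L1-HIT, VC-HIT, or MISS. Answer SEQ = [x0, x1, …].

SEQ = [MISS, MISS, L1-HIT, VC-HIT, L1-HIT, VC-HIT, L1-HIT, L1-HIT, L1-HIT, VC-HIT]

#0 0x6d→b13/s1 MISS; vc=[]
#1 0x39→b7/s1 MISS; vc=[13]
#2 0x38→b7/s1 L1-HIT; vc=[13]
#3 0x6a→b13/s1 VC-HIT; vc=[7]
#4 0x6e→b13/s1 L1-HIT; vc=[7]
#5 0x38→b7/s1 VC-HIT; vc=[13]
#6 0x3e→b7/s1 L1-HIT; vc=[13]
#7 0x38→b7/s1 L1-HIT; vc=[13]
#8 0x3f→b7/s1 L1-HIT; vc=[13]
#9 0x69→b13/s1 VC-HIT; vc=[7]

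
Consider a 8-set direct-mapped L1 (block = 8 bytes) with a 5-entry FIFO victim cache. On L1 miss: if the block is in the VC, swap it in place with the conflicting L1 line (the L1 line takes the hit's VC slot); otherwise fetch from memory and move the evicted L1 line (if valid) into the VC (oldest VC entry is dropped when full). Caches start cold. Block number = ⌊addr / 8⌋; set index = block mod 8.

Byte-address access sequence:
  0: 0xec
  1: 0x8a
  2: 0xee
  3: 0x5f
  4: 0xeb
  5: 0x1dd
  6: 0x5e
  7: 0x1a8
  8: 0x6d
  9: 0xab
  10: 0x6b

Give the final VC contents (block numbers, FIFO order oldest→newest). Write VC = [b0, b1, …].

VC = [59, 29, 53, 21]

#0 0xec→b29/s5 MISS; vc=[]
#1 0x8a→b17/s1 MISS; vc=[]
#2 0xee→b29/s5 L1-HIT; vc=[]
#3 0x5f→b11/s3 MISS; vc=[]
#4 0xeb→b29/s5 L1-HIT; vc=[]
#5 0x1dd→b59/s3 MISS; vc=[11]
#6 0x5e→b11/s3 VC-HIT; vc=[59]
#7 0x1a8→b53/s5 MISS; vc=[59,29]
#8 0x6d→b13/s5 MISS; vc=[59,29,53]
#9 0xab→b21/s5 MISS; vc=[59,29,53,13]
#10 0x6b→b13/s5 VC-HIT; vc=[59,29,53,21]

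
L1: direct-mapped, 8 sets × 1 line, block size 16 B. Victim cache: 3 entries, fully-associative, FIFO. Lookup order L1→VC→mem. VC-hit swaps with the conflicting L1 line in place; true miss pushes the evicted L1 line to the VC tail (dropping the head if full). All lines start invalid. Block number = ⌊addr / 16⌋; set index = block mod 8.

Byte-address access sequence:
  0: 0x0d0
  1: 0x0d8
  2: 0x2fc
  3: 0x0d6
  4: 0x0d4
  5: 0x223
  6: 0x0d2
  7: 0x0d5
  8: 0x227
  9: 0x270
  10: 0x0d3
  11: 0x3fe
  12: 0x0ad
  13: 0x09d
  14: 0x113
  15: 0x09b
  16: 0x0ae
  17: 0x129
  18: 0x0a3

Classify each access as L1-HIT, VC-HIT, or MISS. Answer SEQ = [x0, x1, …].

  [0] addr=0xd0 blk=13 s=5: MISS | VC []
  [1] addr=0xd8 blk=13 s=5: L1-HIT | VC []
  [2] addr=0x2fc blk=47 s=7: MISS | VC []
  [3] addr=0xd6 blk=13 s=5: L1-HIT | VC []
  [4] addr=0xd4 blk=13 s=5: L1-HIT | VC []
  [5] addr=0x223 blk=34 s=2: MISS | VC []
  [6] addr=0xd2 blk=13 s=5: L1-HIT | VC []
  [7] addr=0xd5 blk=13 s=5: L1-HIT | VC []
  [8] addr=0x227 blk=34 s=2: L1-HIT | VC []
  [9] addr=0x270 blk=39 s=7: MISS | VC [47]
  [10] addr=0xd3 blk=13 s=5: L1-HIT | VC [47]
  [11] addr=0x3fe blk=63 s=7: MISS | VC [47, 39]
  [12] addr=0xad blk=10 s=2: MISS | VC [47, 39, 34]
  [13] addr=0x9d blk=9 s=1: MISS | VC [47, 39, 34]
  [14] addr=0x113 blk=17 s=1: MISS | VC [39, 34, 9]
  [15] addr=0x9b blk=9 s=1: VC-HIT | VC [39, 34, 17]
  [16] addr=0xae blk=10 s=2: L1-HIT | VC [39, 34, 17]
  [17] addr=0x129 blk=18 s=2: MISS | VC [34, 17, 10]
  [18] addr=0xa3 blk=10 s=2: VC-HIT | VC [34, 17, 18]

SEQ = [MISS, L1-HIT, MISS, L1-HIT, L1-HIT, MISS, L1-HIT, L1-HIT, L1-HIT, MISS, L1-HIT, MISS, MISS, MISS, MISS, VC-HIT, L1-HIT, MISS, VC-HIT]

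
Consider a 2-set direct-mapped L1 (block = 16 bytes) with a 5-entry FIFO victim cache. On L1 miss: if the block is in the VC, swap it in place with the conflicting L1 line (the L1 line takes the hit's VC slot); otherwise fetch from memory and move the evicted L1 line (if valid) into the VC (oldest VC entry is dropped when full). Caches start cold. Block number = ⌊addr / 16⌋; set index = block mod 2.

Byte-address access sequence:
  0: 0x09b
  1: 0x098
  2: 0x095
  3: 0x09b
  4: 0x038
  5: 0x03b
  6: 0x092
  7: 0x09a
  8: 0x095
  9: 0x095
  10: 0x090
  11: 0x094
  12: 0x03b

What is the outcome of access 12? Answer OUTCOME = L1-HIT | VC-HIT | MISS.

OUTCOME = VC-HIT

#0 0x9b→b9/s1 MISS; vc=[]
#1 0x98→b9/s1 L1-HIT; vc=[]
#2 0x95→b9/s1 L1-HIT; vc=[]
#3 0x9b→b9/s1 L1-HIT; vc=[]
#4 0x38→b3/s1 MISS; vc=[9]
#5 0x3b→b3/s1 L1-HIT; vc=[9]
#6 0x92→b9/s1 VC-HIT; vc=[3]
#7 0x9a→b9/s1 L1-HIT; vc=[3]
#8 0x95→b9/s1 L1-HIT; vc=[3]
#9 0x95→b9/s1 L1-HIT; vc=[3]
#10 0x90→b9/s1 L1-HIT; vc=[3]
#11 0x94→b9/s1 L1-HIT; vc=[3]
#12 0x3b→b3/s1 VC-HIT; vc=[9]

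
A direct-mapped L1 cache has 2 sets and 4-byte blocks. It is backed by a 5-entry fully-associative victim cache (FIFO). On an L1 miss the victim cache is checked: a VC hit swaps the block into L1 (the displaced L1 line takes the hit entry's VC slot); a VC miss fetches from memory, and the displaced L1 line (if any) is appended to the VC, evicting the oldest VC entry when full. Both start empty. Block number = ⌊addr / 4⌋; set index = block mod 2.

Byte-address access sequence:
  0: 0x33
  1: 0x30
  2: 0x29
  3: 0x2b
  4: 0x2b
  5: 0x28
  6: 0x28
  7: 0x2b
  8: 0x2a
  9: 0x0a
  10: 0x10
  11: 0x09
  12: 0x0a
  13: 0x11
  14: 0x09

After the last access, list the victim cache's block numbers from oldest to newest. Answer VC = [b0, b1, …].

#0 0x33→b12/s0 MISS; vc=[]
#1 0x30→b12/s0 L1-HIT; vc=[]
#2 0x29→b10/s0 MISS; vc=[12]
#3 0x2b→b10/s0 L1-HIT; vc=[12]
#4 0x2b→b10/s0 L1-HIT; vc=[12]
#5 0x28→b10/s0 L1-HIT; vc=[12]
#6 0x28→b10/s0 L1-HIT; vc=[12]
#7 0x2b→b10/s0 L1-HIT; vc=[12]
#8 0x2a→b10/s0 L1-HIT; vc=[12]
#9 0xa→b2/s0 MISS; vc=[12,10]
#10 0x10→b4/s0 MISS; vc=[12,10,2]
#11 0x9→b2/s0 VC-HIT; vc=[12,10,4]
#12 0xa→b2/s0 L1-HIT; vc=[12,10,4]
#13 0x11→b4/s0 VC-HIT; vc=[12,10,2]
#14 0x9→b2/s0 VC-HIT; vc=[12,10,4]

VC = [12, 10, 4]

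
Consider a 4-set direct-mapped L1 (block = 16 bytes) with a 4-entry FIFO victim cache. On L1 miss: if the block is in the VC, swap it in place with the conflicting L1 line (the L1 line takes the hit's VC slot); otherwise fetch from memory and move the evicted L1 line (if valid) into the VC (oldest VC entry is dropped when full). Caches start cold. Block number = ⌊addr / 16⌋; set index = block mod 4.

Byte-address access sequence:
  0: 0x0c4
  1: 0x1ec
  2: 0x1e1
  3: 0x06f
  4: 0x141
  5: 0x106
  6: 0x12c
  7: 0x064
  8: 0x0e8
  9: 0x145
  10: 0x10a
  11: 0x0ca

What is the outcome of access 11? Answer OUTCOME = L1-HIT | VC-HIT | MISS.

#0 0xc4→b12/s0 MISS; vc=[]
#1 0x1ec→b30/s2 MISS; vc=[]
#2 0x1e1→b30/s2 L1-HIT; vc=[]
#3 0x6f→b6/s2 MISS; vc=[30]
#4 0x141→b20/s0 MISS; vc=[30,12]
#5 0x106→b16/s0 MISS; vc=[30,12,20]
#6 0x12c→b18/s2 MISS; vc=[30,12,20,6]
#7 0x64→b6/s2 VC-HIT; vc=[30,12,20,18]
#8 0xe8→b14/s2 MISS; vc=[12,20,18,6]
#9 0x145→b20/s0 VC-HIT; vc=[12,16,18,6]
#10 0x10a→b16/s0 VC-HIT; vc=[12,20,18,6]
#11 0xca→b12/s0 VC-HIT; vc=[16,20,18,6]

OUTCOME = VC-HIT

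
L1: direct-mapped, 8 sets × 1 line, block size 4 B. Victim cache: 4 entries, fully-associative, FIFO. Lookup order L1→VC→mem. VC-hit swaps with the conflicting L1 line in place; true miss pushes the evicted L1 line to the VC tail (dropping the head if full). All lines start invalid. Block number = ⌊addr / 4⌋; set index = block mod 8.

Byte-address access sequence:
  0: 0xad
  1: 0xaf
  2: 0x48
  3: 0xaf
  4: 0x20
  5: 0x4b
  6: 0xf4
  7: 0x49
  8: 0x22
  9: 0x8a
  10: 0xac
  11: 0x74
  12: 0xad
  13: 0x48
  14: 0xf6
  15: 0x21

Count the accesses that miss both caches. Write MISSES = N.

  [0] addr=0xad blk=43 s=3: MISS | VC []
  [1] addr=0xaf blk=43 s=3: L1-HIT | VC []
  [2] addr=0x48 blk=18 s=2: MISS | VC []
  [3] addr=0xaf blk=43 s=3: L1-HIT | VC []
  [4] addr=0x20 blk=8 s=0: MISS | VC []
  [5] addr=0x4b blk=18 s=2: L1-HIT | VC []
  [6] addr=0xf4 blk=61 s=5: MISS | VC []
  [7] addr=0x49 blk=18 s=2: L1-HIT | VC []
  [8] addr=0x22 blk=8 s=0: L1-HIT | VC []
  [9] addr=0x8a blk=34 s=2: MISS | VC [18]
  [10] addr=0xac blk=43 s=3: L1-HIT | VC [18]
  [11] addr=0x74 blk=29 s=5: MISS | VC [18, 61]
  [12] addr=0xad blk=43 s=3: L1-HIT | VC [18, 61]
  [13] addr=0x48 blk=18 s=2: VC-HIT | VC [34, 61]
  [14] addr=0xf6 blk=61 s=5: VC-HIT | VC [34, 29]
  [15] addr=0x21 blk=8 s=0: L1-HIT | VC [34, 29]

MISSES = 6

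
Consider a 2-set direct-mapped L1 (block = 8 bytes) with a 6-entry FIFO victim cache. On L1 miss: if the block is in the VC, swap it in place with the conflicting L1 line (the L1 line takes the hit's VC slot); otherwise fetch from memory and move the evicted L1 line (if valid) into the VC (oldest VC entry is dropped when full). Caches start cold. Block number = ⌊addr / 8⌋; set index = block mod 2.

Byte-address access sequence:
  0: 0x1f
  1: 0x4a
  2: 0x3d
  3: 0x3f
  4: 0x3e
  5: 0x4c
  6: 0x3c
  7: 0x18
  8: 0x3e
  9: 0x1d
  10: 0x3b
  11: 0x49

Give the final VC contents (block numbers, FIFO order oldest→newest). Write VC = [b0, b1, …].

0: 0x1f (blk 3, set 1) → MISS  vc=[]
1: 0x4a (blk 9, set 1) → MISS  vc=[3]
2: 0x3d (blk 7, set 1) → MISS  vc=[3, 9]
3: 0x3f (blk 7, set 1) → L1-HIT  vc=[3, 9]
4: 0x3e (blk 7, set 1) → L1-HIT  vc=[3, 9]
5: 0x4c (blk 9, set 1) → VC-HIT  vc=[3, 7]
6: 0x3c (blk 7, set 1) → VC-HIT  vc=[3, 9]
7: 0x18 (blk 3, set 1) → VC-HIT  vc=[7, 9]
8: 0x3e (blk 7, set 1) → VC-HIT  vc=[3, 9]
9: 0x1d (blk 3, set 1) → VC-HIT  vc=[7, 9]
10: 0x3b (blk 7, set 1) → VC-HIT  vc=[3, 9]
11: 0x49 (blk 9, set 1) → VC-HIT  vc=[3, 7]

VC = [3, 7]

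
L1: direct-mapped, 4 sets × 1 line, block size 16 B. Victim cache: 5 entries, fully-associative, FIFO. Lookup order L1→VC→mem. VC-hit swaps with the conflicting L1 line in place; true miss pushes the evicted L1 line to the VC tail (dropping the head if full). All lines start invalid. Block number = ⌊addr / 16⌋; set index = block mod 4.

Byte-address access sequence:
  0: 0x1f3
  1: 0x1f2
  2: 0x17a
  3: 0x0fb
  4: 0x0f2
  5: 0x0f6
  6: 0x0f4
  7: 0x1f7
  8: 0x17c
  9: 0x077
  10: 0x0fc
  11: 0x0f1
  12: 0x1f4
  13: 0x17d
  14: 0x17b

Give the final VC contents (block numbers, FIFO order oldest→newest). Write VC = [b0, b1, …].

0: 0x1f3 (blk 31, set 3) → MISS  vc=[]
1: 0x1f2 (blk 31, set 3) → L1-HIT  vc=[]
2: 0x17a (blk 23, set 3) → MISS  vc=[31]
3: 0xfb (blk 15, set 3) → MISS  vc=[31, 23]
4: 0xf2 (blk 15, set 3) → L1-HIT  vc=[31, 23]
5: 0xf6 (blk 15, set 3) → L1-HIT  vc=[31, 23]
6: 0xf4 (blk 15, set 3) → L1-HIT  vc=[31, 23]
7: 0x1f7 (blk 31, set 3) → VC-HIT  vc=[15, 23]
8: 0x17c (blk 23, set 3) → VC-HIT  vc=[15, 31]
9: 0x77 (blk 7, set 3) → MISS  vc=[15, 31, 23]
10: 0xfc (blk 15, set 3) → VC-HIT  vc=[7, 31, 23]
11: 0xf1 (blk 15, set 3) → L1-HIT  vc=[7, 31, 23]
12: 0x1f4 (blk 31, set 3) → VC-HIT  vc=[7, 15, 23]
13: 0x17d (blk 23, set 3) → VC-HIT  vc=[7, 15, 31]
14: 0x17b (blk 23, set 3) → L1-HIT  vc=[7, 15, 31]

VC = [7, 15, 31]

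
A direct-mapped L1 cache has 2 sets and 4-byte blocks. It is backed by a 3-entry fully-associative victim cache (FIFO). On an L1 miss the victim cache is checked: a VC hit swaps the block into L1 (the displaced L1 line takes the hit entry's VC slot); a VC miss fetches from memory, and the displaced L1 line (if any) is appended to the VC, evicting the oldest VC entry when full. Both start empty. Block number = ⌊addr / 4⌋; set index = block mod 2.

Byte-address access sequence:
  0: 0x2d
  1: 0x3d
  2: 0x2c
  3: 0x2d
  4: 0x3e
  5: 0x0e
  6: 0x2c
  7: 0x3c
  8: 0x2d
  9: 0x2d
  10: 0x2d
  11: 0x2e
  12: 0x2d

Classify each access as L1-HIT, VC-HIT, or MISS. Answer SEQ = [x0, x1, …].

0: 0x2d (blk 11, set 1) → MISS  vc=[]
1: 0x3d (blk 15, set 1) → MISS  vc=[11]
2: 0x2c (blk 11, set 1) → VC-HIT  vc=[15]
3: 0x2d (blk 11, set 1) → L1-HIT  vc=[15]
4: 0x3e (blk 15, set 1) → VC-HIT  vc=[11]
5: 0xe (blk 3, set 1) → MISS  vc=[11, 15]
6: 0x2c (blk 11, set 1) → VC-HIT  vc=[3, 15]
7: 0x3c (blk 15, set 1) → VC-HIT  vc=[3, 11]
8: 0x2d (blk 11, set 1) → VC-HIT  vc=[3, 15]
9: 0x2d (blk 11, set 1) → L1-HIT  vc=[3, 15]
10: 0x2d (blk 11, set 1) → L1-HIT  vc=[3, 15]
11: 0x2e (blk 11, set 1) → L1-HIT  vc=[3, 15]
12: 0x2d (blk 11, set 1) → L1-HIT  vc=[3, 15]

SEQ = [MISS, MISS, VC-HIT, L1-HIT, VC-HIT, MISS, VC-HIT, VC-HIT, VC-HIT, L1-HIT, L1-HIT, L1-HIT, L1-HIT]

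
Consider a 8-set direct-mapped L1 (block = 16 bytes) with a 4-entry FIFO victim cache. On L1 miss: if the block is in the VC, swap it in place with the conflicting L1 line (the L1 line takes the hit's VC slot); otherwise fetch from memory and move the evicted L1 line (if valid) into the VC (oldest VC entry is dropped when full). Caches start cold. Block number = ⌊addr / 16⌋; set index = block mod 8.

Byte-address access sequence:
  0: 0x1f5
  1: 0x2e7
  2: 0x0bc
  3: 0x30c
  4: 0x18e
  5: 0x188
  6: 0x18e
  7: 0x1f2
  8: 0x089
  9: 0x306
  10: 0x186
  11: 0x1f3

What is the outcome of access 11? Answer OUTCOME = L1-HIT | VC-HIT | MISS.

OUTCOME = L1-HIT

#0 0x1f5→b31/s7 MISS; vc=[]
#1 0x2e7→b46/s6 MISS; vc=[]
#2 0xbc→b11/s3 MISS; vc=[]
#3 0x30c→b48/s0 MISS; vc=[]
#4 0x18e→b24/s0 MISS; vc=[48]
#5 0x188→b24/s0 L1-HIT; vc=[48]
#6 0x18e→b24/s0 L1-HIT; vc=[48]
#7 0x1f2→b31/s7 L1-HIT; vc=[48]
#8 0x89→b8/s0 MISS; vc=[48,24]
#9 0x306→b48/s0 VC-HIT; vc=[8,24]
#10 0x186→b24/s0 VC-HIT; vc=[8,48]
#11 0x1f3→b31/s7 L1-HIT; vc=[8,48]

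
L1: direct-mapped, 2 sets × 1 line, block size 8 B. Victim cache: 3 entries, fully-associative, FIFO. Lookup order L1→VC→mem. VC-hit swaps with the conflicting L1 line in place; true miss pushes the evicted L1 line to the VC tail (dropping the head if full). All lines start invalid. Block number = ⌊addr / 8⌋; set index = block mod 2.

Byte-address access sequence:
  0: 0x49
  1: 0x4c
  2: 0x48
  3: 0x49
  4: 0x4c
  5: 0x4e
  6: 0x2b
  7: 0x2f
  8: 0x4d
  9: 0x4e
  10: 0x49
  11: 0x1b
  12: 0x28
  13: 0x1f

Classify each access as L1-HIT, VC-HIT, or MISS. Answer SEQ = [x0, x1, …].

#0 0x49→b9/s1 MISS; vc=[]
#1 0x4c→b9/s1 L1-HIT; vc=[]
#2 0x48→b9/s1 L1-HIT; vc=[]
#3 0x49→b9/s1 L1-HIT; vc=[]
#4 0x4c→b9/s1 L1-HIT; vc=[]
#5 0x4e→b9/s1 L1-HIT; vc=[]
#6 0x2b→b5/s1 MISS; vc=[9]
#7 0x2f→b5/s1 L1-HIT; vc=[9]
#8 0x4d→b9/s1 VC-HIT; vc=[5]
#9 0x4e→b9/s1 L1-HIT; vc=[5]
#10 0x49→b9/s1 L1-HIT; vc=[5]
#11 0x1b→b3/s1 MISS; vc=[5,9]
#12 0x28→b5/s1 VC-HIT; vc=[3,9]
#13 0x1f→b3/s1 VC-HIT; vc=[5,9]

SEQ = [MISS, L1-HIT, L1-HIT, L1-HIT, L1-HIT, L1-HIT, MISS, L1-HIT, VC-HIT, L1-HIT, L1-HIT, MISS, VC-HIT, VC-HIT]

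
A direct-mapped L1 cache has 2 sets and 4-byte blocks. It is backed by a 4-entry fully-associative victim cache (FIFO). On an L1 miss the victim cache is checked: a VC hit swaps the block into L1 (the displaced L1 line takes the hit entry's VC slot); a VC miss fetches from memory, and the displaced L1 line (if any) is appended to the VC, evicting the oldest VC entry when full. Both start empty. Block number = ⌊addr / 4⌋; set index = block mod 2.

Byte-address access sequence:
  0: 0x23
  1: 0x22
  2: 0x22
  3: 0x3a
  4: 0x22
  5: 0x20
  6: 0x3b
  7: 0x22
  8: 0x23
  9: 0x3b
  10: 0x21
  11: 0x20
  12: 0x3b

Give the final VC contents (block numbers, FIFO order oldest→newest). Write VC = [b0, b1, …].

  [0] addr=0x23 blk=8 s=0: MISS | VC []
  [1] addr=0x22 blk=8 s=0: L1-HIT | VC []
  [2] addr=0x22 blk=8 s=0: L1-HIT | VC []
  [3] addr=0x3a blk=14 s=0: MISS | VC [8]
  [4] addr=0x22 blk=8 s=0: VC-HIT | VC [14]
  [5] addr=0x20 blk=8 s=0: L1-HIT | VC [14]
  [6] addr=0x3b blk=14 s=0: VC-HIT | VC [8]
  [7] addr=0x22 blk=8 s=0: VC-HIT | VC [14]
  [8] addr=0x23 blk=8 s=0: L1-HIT | VC [14]
  [9] addr=0x3b blk=14 s=0: VC-HIT | VC [8]
  [10] addr=0x21 blk=8 s=0: VC-HIT | VC [14]
  [11] addr=0x20 blk=8 s=0: L1-HIT | VC [14]
  [12] addr=0x3b blk=14 s=0: VC-HIT | VC [8]

VC = [8]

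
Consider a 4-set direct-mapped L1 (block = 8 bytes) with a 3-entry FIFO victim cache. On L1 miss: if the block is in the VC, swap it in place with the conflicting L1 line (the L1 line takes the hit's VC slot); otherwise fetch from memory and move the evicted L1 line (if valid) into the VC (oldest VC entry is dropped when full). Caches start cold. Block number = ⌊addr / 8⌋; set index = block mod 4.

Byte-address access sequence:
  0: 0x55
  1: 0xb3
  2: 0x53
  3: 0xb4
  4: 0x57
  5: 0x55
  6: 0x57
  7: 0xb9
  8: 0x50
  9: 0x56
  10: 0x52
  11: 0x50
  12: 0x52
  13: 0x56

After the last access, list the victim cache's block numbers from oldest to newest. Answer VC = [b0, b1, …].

VC = [22]

  [0] addr=0x55 blk=10 s=2: MISS | VC []
  [1] addr=0xb3 blk=22 s=2: MISS | VC [10]
  [2] addr=0x53 blk=10 s=2: VC-HIT | VC [22]
  [3] addr=0xb4 blk=22 s=2: VC-HIT | VC [10]
  [4] addr=0x57 blk=10 s=2: VC-HIT | VC [22]
  [5] addr=0x55 blk=10 s=2: L1-HIT | VC [22]
  [6] addr=0x57 blk=10 s=2: L1-HIT | VC [22]
  [7] addr=0xb9 blk=23 s=3: MISS | VC [22]
  [8] addr=0x50 blk=10 s=2: L1-HIT | VC [22]
  [9] addr=0x56 blk=10 s=2: L1-HIT | VC [22]
  [10] addr=0x52 blk=10 s=2: L1-HIT | VC [22]
  [11] addr=0x50 blk=10 s=2: L1-HIT | VC [22]
  [12] addr=0x52 blk=10 s=2: L1-HIT | VC [22]
  [13] addr=0x56 blk=10 s=2: L1-HIT | VC [22]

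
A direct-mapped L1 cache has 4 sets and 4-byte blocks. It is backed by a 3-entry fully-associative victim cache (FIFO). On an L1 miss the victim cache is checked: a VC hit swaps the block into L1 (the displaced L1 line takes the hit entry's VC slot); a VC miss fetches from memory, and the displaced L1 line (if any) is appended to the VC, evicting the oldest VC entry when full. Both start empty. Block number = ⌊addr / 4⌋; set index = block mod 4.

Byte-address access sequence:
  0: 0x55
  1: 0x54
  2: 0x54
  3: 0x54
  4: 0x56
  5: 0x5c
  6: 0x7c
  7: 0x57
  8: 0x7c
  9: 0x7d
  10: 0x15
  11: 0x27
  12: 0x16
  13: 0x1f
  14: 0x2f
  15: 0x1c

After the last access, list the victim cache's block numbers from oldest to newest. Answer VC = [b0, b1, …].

VC = [9, 31, 11]

  [0] addr=0x55 blk=21 s=1: MISS | VC []
  [1] addr=0x54 blk=21 s=1: L1-HIT | VC []
  [2] addr=0x54 blk=21 s=1: L1-HIT | VC []
  [3] addr=0x54 blk=21 s=1: L1-HIT | VC []
  [4] addr=0x56 blk=21 s=1: L1-HIT | VC []
  [5] addr=0x5c blk=23 s=3: MISS | VC []
  [6] addr=0x7c blk=31 s=3: MISS | VC [23]
  [7] addr=0x57 blk=21 s=1: L1-HIT | VC [23]
  [8] addr=0x7c blk=31 s=3: L1-HIT | VC [23]
  [9] addr=0x7d blk=31 s=3: L1-HIT | VC [23]
  [10] addr=0x15 blk=5 s=1: MISS | VC [23, 21]
  [11] addr=0x27 blk=9 s=1: MISS | VC [23, 21, 5]
  [12] addr=0x16 blk=5 s=1: VC-HIT | VC [23, 21, 9]
  [13] addr=0x1f blk=7 s=3: MISS | VC [21, 9, 31]
  [14] addr=0x2f blk=11 s=3: MISS | VC [9, 31, 7]
  [15] addr=0x1c blk=7 s=3: VC-HIT | VC [9, 31, 11]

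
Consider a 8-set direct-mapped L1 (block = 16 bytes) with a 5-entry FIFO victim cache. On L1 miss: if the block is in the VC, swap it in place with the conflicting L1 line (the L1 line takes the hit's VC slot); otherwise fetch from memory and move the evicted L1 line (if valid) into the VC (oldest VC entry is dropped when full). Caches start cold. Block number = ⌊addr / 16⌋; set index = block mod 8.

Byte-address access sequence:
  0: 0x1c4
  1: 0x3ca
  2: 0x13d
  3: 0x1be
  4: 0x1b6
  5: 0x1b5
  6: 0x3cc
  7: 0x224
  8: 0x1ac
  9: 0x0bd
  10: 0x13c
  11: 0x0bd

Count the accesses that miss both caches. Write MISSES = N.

MISSES = 7

0: 0x1c4 (blk 28, set 4) → MISS  vc=[]
1: 0x3ca (blk 60, set 4) → MISS  vc=[28]
2: 0x13d (blk 19, set 3) → MISS  vc=[28]
3: 0x1be (blk 27, set 3) → MISS  vc=[28, 19]
4: 0x1b6 (blk 27, set 3) → L1-HIT  vc=[28, 19]
5: 0x1b5 (blk 27, set 3) → L1-HIT  vc=[28, 19]
6: 0x3cc (blk 60, set 4) → L1-HIT  vc=[28, 19]
7: 0x224 (blk 34, set 2) → MISS  vc=[28, 19]
8: 0x1ac (blk 26, set 2) → MISS  vc=[28, 19, 34]
9: 0xbd (blk 11, set 3) → MISS  vc=[28, 19, 34, 27]
10: 0x13c (blk 19, set 3) → VC-HIT  vc=[28, 11, 34, 27]
11: 0xbd (blk 11, set 3) → VC-HIT  vc=[28, 19, 34, 27]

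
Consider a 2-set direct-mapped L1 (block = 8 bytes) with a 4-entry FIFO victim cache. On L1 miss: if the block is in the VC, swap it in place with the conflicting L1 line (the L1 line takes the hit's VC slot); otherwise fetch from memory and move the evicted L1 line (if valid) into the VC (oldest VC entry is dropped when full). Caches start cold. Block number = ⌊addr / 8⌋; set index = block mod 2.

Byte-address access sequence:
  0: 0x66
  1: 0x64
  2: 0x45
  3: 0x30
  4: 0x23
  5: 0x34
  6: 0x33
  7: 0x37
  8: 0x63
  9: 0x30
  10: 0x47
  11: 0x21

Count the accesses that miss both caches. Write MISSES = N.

MISSES = 4

#0 0x66→b12/s0 MISS; vc=[]
#1 0x64→b12/s0 L1-HIT; vc=[]
#2 0x45→b8/s0 MISS; vc=[12]
#3 0x30→b6/s0 MISS; vc=[12,8]
#4 0x23→b4/s0 MISS; vc=[12,8,6]
#5 0x34→b6/s0 VC-HIT; vc=[12,8,4]
#6 0x33→b6/s0 L1-HIT; vc=[12,8,4]
#7 0x37→b6/s0 L1-HIT; vc=[12,8,4]
#8 0x63→b12/s0 VC-HIT; vc=[6,8,4]
#9 0x30→b6/s0 VC-HIT; vc=[12,8,4]
#10 0x47→b8/s0 VC-HIT; vc=[12,6,4]
#11 0x21→b4/s0 VC-HIT; vc=[12,6,8]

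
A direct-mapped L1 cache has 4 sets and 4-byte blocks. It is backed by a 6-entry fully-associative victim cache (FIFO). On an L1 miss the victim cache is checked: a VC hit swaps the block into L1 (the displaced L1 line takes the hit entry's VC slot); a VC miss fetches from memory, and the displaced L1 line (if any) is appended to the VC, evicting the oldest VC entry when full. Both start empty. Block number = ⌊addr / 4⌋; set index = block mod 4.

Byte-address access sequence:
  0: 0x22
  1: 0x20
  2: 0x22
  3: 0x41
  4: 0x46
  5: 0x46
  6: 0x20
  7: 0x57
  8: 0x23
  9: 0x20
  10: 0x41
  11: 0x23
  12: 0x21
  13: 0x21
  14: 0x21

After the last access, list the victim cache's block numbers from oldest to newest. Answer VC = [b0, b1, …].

  [0] addr=0x22 blk=8 s=0: MISS | VC []
  [1] addr=0x20 blk=8 s=0: L1-HIT | VC []
  [2] addr=0x22 blk=8 s=0: L1-HIT | VC []
  [3] addr=0x41 blk=16 s=0: MISS | VC [8]
  [4] addr=0x46 blk=17 s=1: MISS | VC [8]
  [5] addr=0x46 blk=17 s=1: L1-HIT | VC [8]
  [6] addr=0x20 blk=8 s=0: VC-HIT | VC [16]
  [7] addr=0x57 blk=21 s=1: MISS | VC [16, 17]
  [8] addr=0x23 blk=8 s=0: L1-HIT | VC [16, 17]
  [9] addr=0x20 blk=8 s=0: L1-HIT | VC [16, 17]
  [10] addr=0x41 blk=16 s=0: VC-HIT | VC [8, 17]
  [11] addr=0x23 blk=8 s=0: VC-HIT | VC [16, 17]
  [12] addr=0x21 blk=8 s=0: L1-HIT | VC [16, 17]
  [13] addr=0x21 blk=8 s=0: L1-HIT | VC [16, 17]
  [14] addr=0x21 blk=8 s=0: L1-HIT | VC [16, 17]

VC = [16, 17]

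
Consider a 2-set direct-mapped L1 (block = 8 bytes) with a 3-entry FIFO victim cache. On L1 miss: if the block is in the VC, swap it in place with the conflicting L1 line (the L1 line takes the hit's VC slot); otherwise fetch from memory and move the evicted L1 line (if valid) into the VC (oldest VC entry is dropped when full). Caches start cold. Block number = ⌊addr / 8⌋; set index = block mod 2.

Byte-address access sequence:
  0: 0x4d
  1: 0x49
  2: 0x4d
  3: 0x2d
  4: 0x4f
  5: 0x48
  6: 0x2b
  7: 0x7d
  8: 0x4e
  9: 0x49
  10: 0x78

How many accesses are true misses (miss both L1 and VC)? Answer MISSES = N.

MISSES = 3

#0 0x4d→b9/s1 MISS; vc=[]
#1 0x49→b9/s1 L1-HIT; vc=[]
#2 0x4d→b9/s1 L1-HIT; vc=[]
#3 0x2d→b5/s1 MISS; vc=[9]
#4 0x4f→b9/s1 VC-HIT; vc=[5]
#5 0x48→b9/s1 L1-HIT; vc=[5]
#6 0x2b→b5/s1 VC-HIT; vc=[9]
#7 0x7d→b15/s1 MISS; vc=[9,5]
#8 0x4e→b9/s1 VC-HIT; vc=[15,5]
#9 0x49→b9/s1 L1-HIT; vc=[15,5]
#10 0x78→b15/s1 VC-HIT; vc=[9,5]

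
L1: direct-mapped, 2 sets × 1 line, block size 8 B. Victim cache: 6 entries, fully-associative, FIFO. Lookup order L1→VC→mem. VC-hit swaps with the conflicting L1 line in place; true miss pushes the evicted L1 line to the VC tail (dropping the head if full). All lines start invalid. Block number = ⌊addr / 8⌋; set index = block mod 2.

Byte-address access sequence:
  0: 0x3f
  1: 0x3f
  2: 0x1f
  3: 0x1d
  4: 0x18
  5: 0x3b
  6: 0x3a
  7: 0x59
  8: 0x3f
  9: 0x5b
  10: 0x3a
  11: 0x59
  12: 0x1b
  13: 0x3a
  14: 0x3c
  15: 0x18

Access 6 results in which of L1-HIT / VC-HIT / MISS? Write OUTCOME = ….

OUTCOME = L1-HIT

  [0] addr=0x3f blk=7 s=1: MISS | VC []
  [1] addr=0x3f blk=7 s=1: L1-HIT | VC []
  [2] addr=0x1f blk=3 s=1: MISS | VC [7]
  [3] addr=0x1d blk=3 s=1: L1-HIT | VC [7]
  [4] addr=0x18 blk=3 s=1: L1-HIT | VC [7]
  [5] addr=0x3b blk=7 s=1: VC-HIT | VC [3]
  [6] addr=0x3a blk=7 s=1: L1-HIT | VC [3]
  [7] addr=0x59 blk=11 s=1: MISS | VC [3, 7]
  [8] addr=0x3f blk=7 s=1: VC-HIT | VC [3, 11]
  [9] addr=0x5b blk=11 s=1: VC-HIT | VC [3, 7]
  [10] addr=0x3a blk=7 s=1: VC-HIT | VC [3, 11]
  [11] addr=0x59 blk=11 s=1: VC-HIT | VC [3, 7]
  [12] addr=0x1b blk=3 s=1: VC-HIT | VC [11, 7]
  [13] addr=0x3a blk=7 s=1: VC-HIT | VC [11, 3]
  [14] addr=0x3c blk=7 s=1: L1-HIT | VC [11, 3]
  [15] addr=0x18 blk=3 s=1: VC-HIT | VC [11, 7]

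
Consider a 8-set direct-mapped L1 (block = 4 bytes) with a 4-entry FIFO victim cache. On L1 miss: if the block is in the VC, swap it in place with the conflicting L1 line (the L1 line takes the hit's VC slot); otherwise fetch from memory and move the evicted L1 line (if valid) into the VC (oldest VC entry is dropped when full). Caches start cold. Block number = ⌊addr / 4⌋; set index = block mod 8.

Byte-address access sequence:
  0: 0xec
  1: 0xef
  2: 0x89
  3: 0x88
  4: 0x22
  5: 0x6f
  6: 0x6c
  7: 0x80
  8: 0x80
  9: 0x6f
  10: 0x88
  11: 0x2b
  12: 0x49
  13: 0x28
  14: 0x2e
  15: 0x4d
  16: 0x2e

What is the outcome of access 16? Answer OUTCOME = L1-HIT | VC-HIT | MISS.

#0 0xec→b59/s3 MISS; vc=[]
#1 0xef→b59/s3 L1-HIT; vc=[]
#2 0x89→b34/s2 MISS; vc=[]
#3 0x88→b34/s2 L1-HIT; vc=[]
#4 0x22→b8/s0 MISS; vc=[]
#5 0x6f→b27/s3 MISS; vc=[59]
#6 0x6c→b27/s3 L1-HIT; vc=[59]
#7 0x80→b32/s0 MISS; vc=[59,8]
#8 0x80→b32/s0 L1-HIT; vc=[59,8]
#9 0x6f→b27/s3 L1-HIT; vc=[59,8]
#10 0x88→b34/s2 L1-HIT; vc=[59,8]
#11 0x2b→b10/s2 MISS; vc=[59,8,34]
#12 0x49→b18/s2 MISS; vc=[59,8,34,10]
#13 0x28→b10/s2 VC-HIT; vc=[59,8,34,18]
#14 0x2e→b11/s3 MISS; vc=[8,34,18,27]
#15 0x4d→b19/s3 MISS; vc=[34,18,27,11]
#16 0x2e→b11/s3 VC-HIT; vc=[34,18,27,19]

OUTCOME = VC-HIT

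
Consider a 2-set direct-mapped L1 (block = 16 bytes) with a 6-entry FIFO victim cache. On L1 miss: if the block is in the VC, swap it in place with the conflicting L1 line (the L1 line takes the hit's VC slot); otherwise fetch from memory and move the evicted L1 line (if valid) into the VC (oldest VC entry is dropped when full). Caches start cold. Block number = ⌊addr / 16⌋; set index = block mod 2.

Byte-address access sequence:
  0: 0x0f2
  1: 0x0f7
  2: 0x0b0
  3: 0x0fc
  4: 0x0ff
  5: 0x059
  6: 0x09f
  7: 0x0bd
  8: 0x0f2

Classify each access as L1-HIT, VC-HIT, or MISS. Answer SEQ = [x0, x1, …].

SEQ = [MISS, L1-HIT, MISS, VC-HIT, L1-HIT, MISS, MISS, VC-HIT, VC-HIT]

#0 0xf2→b15/s1 MISS; vc=[]
#1 0xf7→b15/s1 L1-HIT; vc=[]
#2 0xb0→b11/s1 MISS; vc=[15]
#3 0xfc→b15/s1 VC-HIT; vc=[11]
#4 0xff→b15/s1 L1-HIT; vc=[11]
#5 0x59→b5/s1 MISS; vc=[11,15]
#6 0x9f→b9/s1 MISS; vc=[11,15,5]
#7 0xbd→b11/s1 VC-HIT; vc=[9,15,5]
#8 0xf2→b15/s1 VC-HIT; vc=[9,11,5]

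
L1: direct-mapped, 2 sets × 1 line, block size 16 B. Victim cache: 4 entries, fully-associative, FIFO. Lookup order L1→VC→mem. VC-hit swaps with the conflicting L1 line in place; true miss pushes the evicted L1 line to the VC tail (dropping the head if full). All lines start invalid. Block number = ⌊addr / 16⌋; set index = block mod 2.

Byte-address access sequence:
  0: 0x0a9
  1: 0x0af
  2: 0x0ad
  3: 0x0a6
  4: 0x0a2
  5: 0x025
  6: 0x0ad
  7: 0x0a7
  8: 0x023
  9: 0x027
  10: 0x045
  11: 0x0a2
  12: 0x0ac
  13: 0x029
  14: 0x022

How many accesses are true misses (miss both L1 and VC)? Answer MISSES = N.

0: 0xa9 (blk 10, set 0) → MISS  vc=[]
1: 0xaf (blk 10, set 0) → L1-HIT  vc=[]
2: 0xad (blk 10, set 0) → L1-HIT  vc=[]
3: 0xa6 (blk 10, set 0) → L1-HIT  vc=[]
4: 0xa2 (blk 10, set 0) → L1-HIT  vc=[]
5: 0x25 (blk 2, set 0) → MISS  vc=[10]
6: 0xad (blk 10, set 0) → VC-HIT  vc=[2]
7: 0xa7 (blk 10, set 0) → L1-HIT  vc=[2]
8: 0x23 (blk 2, set 0) → VC-HIT  vc=[10]
9: 0x27 (blk 2, set 0) → L1-HIT  vc=[10]
10: 0x45 (blk 4, set 0) → MISS  vc=[10, 2]
11: 0xa2 (blk 10, set 0) → VC-HIT  vc=[4, 2]
12: 0xac (blk 10, set 0) → L1-HIT  vc=[4, 2]
13: 0x29 (blk 2, set 0) → VC-HIT  vc=[4, 10]
14: 0x22 (blk 2, set 0) → L1-HIT  vc=[4, 10]

MISSES = 3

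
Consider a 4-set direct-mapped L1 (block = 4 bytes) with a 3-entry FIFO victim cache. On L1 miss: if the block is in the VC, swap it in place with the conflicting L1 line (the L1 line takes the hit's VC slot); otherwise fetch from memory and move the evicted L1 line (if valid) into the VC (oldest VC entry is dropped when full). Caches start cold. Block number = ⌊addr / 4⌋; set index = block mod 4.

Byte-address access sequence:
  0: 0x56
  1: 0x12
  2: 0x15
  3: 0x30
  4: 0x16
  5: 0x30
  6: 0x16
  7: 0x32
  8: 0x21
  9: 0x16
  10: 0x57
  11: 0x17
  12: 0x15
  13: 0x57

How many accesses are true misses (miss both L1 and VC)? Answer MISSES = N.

0: 0x56 (blk 21, set 1) → MISS  vc=[]
1: 0x12 (blk 4, set 0) → MISS  vc=[]
2: 0x15 (blk 5, set 1) → MISS  vc=[21]
3: 0x30 (blk 12, set 0) → MISS  vc=[21, 4]
4: 0x16 (blk 5, set 1) → L1-HIT  vc=[21, 4]
5: 0x30 (blk 12, set 0) → L1-HIT  vc=[21, 4]
6: 0x16 (blk 5, set 1) → L1-HIT  vc=[21, 4]
7: 0x32 (blk 12, set 0) → L1-HIT  vc=[21, 4]
8: 0x21 (blk 8, set 0) → MISS  vc=[21, 4, 12]
9: 0x16 (blk 5, set 1) → L1-HIT  vc=[21, 4, 12]
10: 0x57 (blk 21, set 1) → VC-HIT  vc=[5, 4, 12]
11: 0x17 (blk 5, set 1) → VC-HIT  vc=[21, 4, 12]
12: 0x15 (blk 5, set 1) → L1-HIT  vc=[21, 4, 12]
13: 0x57 (blk 21, set 1) → VC-HIT  vc=[5, 4, 12]

MISSES = 5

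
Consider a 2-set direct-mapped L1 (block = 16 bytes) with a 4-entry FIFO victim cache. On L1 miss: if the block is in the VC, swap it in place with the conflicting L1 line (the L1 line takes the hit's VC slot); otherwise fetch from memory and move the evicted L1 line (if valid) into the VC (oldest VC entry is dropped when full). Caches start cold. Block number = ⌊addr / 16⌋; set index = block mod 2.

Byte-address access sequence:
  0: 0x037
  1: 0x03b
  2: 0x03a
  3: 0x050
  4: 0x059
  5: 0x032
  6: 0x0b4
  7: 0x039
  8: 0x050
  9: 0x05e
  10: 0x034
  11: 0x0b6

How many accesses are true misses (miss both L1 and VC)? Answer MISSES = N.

MISSES = 3

  [0] addr=0x37 blk=3 s=1: MISS | VC []
  [1] addr=0x3b blk=3 s=1: L1-HIT | VC []
  [2] addr=0x3a blk=3 s=1: L1-HIT | VC []
  [3] addr=0x50 blk=5 s=1: MISS | VC [3]
  [4] addr=0x59 blk=5 s=1: L1-HIT | VC [3]
  [5] addr=0x32 blk=3 s=1: VC-HIT | VC [5]
  [6] addr=0xb4 blk=11 s=1: MISS | VC [5, 3]
  [7] addr=0x39 blk=3 s=1: VC-HIT | VC [5, 11]
  [8] addr=0x50 blk=5 s=1: VC-HIT | VC [3, 11]
  [9] addr=0x5e blk=5 s=1: L1-HIT | VC [3, 11]
  [10] addr=0x34 blk=3 s=1: VC-HIT | VC [5, 11]
  [11] addr=0xb6 blk=11 s=1: VC-HIT | VC [5, 3]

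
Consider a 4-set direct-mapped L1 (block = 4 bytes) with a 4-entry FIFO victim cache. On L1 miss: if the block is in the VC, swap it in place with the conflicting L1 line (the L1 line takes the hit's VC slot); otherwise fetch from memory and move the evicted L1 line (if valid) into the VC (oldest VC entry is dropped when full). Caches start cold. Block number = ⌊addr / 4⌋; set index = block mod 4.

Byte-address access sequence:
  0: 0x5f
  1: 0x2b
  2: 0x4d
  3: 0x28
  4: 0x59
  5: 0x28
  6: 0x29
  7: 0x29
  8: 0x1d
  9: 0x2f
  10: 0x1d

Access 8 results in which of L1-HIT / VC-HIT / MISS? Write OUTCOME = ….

#0 0x5f→b23/s3 MISS; vc=[]
#1 0x2b→b10/s2 MISS; vc=[]
#2 0x4d→b19/s3 MISS; vc=[23]
#3 0x28→b10/s2 L1-HIT; vc=[23]
#4 0x59→b22/s2 MISS; vc=[23,10]
#5 0x28→b10/s2 VC-HIT; vc=[23,22]
#6 0x29→b10/s2 L1-HIT; vc=[23,22]
#7 0x29→b10/s2 L1-HIT; vc=[23,22]
#8 0x1d→b7/s3 MISS; vc=[23,22,19]
#9 0x2f→b11/s3 MISS; vc=[23,22,19,7]
#10 0x1d→b7/s3 VC-HIT; vc=[23,22,19,11]

OUTCOME = MISS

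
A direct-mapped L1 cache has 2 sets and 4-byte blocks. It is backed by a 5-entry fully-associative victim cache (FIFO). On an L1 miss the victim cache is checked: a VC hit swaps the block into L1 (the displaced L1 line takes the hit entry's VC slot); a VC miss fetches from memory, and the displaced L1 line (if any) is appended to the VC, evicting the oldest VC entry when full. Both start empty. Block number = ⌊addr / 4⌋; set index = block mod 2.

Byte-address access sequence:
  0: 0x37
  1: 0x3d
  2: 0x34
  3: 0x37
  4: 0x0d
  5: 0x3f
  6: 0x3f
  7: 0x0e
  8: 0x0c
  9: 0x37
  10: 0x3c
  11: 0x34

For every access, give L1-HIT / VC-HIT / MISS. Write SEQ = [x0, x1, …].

0: 0x37 (blk 13, set 1) → MISS  vc=[]
1: 0x3d (blk 15, set 1) → MISS  vc=[13]
2: 0x34 (blk 13, set 1) → VC-HIT  vc=[15]
3: 0x37 (blk 13, set 1) → L1-HIT  vc=[15]
4: 0xd (blk 3, set 1) → MISS  vc=[15, 13]
5: 0x3f (blk 15, set 1) → VC-HIT  vc=[3, 13]
6: 0x3f (blk 15, set 1) → L1-HIT  vc=[3, 13]
7: 0xe (blk 3, set 1) → VC-HIT  vc=[15, 13]
8: 0xc (blk 3, set 1) → L1-HIT  vc=[15, 13]
9: 0x37 (blk 13, set 1) → VC-HIT  vc=[15, 3]
10: 0x3c (blk 15, set 1) → VC-HIT  vc=[13, 3]
11: 0x34 (blk 13, set 1) → VC-HIT  vc=[15, 3]

SEQ = [MISS, MISS, VC-HIT, L1-HIT, MISS, VC-HIT, L1-HIT, VC-HIT, L1-HIT, VC-HIT, VC-HIT, VC-HIT]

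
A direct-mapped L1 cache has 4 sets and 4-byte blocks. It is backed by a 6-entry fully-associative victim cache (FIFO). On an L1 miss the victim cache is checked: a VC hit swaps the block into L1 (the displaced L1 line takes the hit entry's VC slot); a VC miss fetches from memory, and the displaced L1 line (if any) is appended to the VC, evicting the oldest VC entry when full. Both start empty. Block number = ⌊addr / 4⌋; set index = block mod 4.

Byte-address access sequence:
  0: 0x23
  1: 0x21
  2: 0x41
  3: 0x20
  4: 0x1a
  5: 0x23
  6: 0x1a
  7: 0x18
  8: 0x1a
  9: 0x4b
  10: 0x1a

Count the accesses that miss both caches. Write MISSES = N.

  [0] addr=0x23 blk=8 s=0: MISS | VC []
  [1] addr=0x21 blk=8 s=0: L1-HIT | VC []
  [2] addr=0x41 blk=16 s=0: MISS | VC [8]
  [3] addr=0x20 blk=8 s=0: VC-HIT | VC [16]
  [4] addr=0x1a blk=6 s=2: MISS | VC [16]
  [5] addr=0x23 blk=8 s=0: L1-HIT | VC [16]
  [6] addr=0x1a blk=6 s=2: L1-HIT | VC [16]
  [7] addr=0x18 blk=6 s=2: L1-HIT | VC [16]
  [8] addr=0x1a blk=6 s=2: L1-HIT | VC [16]
  [9] addr=0x4b blk=18 s=2: MISS | VC [16, 6]
  [10] addr=0x1a blk=6 s=2: VC-HIT | VC [16, 18]

MISSES = 4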